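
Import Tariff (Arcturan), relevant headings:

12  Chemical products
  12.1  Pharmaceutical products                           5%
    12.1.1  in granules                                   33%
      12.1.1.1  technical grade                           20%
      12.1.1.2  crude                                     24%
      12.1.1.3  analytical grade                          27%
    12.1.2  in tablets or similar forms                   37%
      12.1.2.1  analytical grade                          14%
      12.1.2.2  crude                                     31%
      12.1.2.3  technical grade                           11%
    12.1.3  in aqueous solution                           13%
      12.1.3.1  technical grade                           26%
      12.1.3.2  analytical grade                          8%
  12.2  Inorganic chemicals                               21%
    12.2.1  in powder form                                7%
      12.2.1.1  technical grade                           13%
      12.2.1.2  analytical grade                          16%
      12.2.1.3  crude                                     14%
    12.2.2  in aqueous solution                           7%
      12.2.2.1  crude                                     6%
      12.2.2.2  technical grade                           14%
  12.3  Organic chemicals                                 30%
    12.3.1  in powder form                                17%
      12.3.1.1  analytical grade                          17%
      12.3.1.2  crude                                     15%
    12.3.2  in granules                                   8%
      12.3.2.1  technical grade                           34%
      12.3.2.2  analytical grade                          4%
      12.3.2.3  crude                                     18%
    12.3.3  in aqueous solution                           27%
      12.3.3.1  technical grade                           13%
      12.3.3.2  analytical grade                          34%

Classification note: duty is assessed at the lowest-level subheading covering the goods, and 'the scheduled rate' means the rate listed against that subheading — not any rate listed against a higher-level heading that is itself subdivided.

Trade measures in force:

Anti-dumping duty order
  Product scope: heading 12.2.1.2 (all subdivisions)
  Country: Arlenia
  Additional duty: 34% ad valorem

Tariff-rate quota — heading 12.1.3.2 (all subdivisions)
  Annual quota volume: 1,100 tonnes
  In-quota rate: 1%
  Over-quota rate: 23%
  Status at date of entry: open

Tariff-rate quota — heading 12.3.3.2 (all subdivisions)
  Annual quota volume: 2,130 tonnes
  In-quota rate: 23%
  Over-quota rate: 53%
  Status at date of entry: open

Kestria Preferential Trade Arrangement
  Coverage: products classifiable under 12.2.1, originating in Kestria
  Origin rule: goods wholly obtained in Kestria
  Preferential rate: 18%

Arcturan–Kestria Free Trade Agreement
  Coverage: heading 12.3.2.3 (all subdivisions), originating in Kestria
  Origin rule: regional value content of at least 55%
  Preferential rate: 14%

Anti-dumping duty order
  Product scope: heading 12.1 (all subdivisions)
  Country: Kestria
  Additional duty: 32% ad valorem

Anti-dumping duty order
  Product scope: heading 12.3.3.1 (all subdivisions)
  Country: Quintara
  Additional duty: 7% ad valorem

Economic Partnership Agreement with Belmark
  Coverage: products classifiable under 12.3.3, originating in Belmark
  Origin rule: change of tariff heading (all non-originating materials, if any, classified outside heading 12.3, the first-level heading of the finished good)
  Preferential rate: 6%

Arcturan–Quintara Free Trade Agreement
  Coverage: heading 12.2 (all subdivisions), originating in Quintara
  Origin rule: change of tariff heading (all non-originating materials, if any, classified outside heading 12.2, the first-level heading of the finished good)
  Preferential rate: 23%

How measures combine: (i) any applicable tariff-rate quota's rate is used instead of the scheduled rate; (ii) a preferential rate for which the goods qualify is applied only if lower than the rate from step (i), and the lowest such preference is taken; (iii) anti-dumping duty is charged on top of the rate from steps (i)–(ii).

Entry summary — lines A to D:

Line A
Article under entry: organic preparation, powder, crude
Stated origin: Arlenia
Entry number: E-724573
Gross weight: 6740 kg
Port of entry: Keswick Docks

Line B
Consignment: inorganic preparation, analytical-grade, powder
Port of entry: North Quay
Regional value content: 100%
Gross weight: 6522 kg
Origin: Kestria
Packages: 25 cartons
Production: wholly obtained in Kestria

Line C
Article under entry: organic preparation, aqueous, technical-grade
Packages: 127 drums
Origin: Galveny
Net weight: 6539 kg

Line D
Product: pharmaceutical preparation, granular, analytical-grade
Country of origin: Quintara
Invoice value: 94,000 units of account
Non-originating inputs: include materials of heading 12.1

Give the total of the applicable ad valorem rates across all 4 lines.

Line A: organic → 12.3; powder → 12.3.1; crude → 12.3.1.2. Scheduled 15%. No special measure applies. → 15%.
Line B: inorganic → 12.2; powder → 12.2.1; analytical-grade → 12.2.1.2. Scheduled 16%. Kestria agreement on 12.2.1: wholly obtained → 18% available; Kestria agreement on 12.3.2.3: 12.2.1.2 not covered; preference 18% not lower than 16% → no reduction. → 16%.
Line C: organic → 12.3; aqueous → 12.3.3; technical-grade → 12.3.3.1. Scheduled 13%. No special measure applies. → 13%.
Line D: pharmaceutical → 12.1; granular → 12.1.1; analytical-grade → 12.1.1.3. Scheduled 27%. Quintara agreement on 12.2: 12.1.1.3 not covered. → 27%.
Sum: 15% + 16% + 13% + 27% = 71%.

71%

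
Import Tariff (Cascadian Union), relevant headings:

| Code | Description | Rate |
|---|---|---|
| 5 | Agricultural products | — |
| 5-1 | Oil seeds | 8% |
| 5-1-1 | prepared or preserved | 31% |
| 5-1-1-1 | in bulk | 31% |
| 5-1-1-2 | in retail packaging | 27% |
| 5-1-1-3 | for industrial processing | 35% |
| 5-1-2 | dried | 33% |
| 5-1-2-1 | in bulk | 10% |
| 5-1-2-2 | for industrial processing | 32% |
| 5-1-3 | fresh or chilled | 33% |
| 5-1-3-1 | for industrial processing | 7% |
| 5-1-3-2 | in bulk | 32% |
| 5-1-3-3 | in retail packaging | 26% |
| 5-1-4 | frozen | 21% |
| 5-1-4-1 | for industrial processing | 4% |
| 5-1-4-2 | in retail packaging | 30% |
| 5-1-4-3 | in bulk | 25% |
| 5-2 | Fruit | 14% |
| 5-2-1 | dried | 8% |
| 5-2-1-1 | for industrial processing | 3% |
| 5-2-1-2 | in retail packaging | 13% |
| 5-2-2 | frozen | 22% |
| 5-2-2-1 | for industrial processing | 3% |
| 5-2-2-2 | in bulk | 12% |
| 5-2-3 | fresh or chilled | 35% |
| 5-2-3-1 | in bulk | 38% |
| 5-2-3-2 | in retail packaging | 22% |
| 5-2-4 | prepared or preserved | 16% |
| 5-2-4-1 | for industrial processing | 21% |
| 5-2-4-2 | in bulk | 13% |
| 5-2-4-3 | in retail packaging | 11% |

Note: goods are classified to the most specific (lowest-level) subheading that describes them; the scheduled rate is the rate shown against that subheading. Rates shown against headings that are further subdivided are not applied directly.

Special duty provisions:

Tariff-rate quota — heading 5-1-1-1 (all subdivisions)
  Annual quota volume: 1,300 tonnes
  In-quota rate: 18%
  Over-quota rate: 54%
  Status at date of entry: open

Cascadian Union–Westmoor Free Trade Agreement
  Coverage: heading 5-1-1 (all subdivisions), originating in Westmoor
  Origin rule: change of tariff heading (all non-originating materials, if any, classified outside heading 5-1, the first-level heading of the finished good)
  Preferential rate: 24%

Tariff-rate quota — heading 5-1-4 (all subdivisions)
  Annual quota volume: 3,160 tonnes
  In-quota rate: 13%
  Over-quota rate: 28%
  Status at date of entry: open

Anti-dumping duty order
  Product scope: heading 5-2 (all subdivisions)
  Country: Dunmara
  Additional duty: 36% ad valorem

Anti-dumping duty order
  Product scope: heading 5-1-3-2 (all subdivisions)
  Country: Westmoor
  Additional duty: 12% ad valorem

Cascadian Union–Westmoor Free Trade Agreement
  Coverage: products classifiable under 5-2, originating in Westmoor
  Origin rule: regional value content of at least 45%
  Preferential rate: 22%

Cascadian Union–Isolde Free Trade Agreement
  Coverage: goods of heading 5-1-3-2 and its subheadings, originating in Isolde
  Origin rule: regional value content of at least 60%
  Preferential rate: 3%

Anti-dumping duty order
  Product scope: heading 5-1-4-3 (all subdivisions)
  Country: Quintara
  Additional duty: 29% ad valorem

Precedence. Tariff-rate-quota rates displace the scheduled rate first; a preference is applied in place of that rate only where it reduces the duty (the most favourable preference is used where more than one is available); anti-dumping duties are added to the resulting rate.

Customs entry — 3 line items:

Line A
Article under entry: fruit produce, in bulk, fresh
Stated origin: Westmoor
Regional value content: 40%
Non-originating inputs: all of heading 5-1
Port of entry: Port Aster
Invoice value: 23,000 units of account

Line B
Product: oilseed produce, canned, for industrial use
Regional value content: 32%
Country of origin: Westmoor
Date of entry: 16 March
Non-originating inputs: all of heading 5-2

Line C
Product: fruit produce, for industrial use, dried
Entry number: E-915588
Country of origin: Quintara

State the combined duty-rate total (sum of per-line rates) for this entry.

Line A: fruit → 5-2; fresh → 5-2-3; in bulk → 5-2-3-1. Scheduled 38%. Westmoor agreement on 5-1-1: 5-2-3-1 not covered; Westmoor agreement on 5-2: RVC < 45%. → 38%.
Line B: oilseed → 5-1; canned → 5-1-1; for industrial use → 5-1-1-3. Scheduled 35%. Westmoor agreement on 5-1-1: CTH met → 24% available; Westmoor agreement on 5-2: 5-1-1-3 not covered; preferential 24%. → 24%.
Line C: fruit → 5-2; dried → 5-2-1; for industrial use → 5-2-1-1. Scheduled 3%. No special measure applies. → 3%.
Sum: 38% + 24% + 3% = 65%.

65%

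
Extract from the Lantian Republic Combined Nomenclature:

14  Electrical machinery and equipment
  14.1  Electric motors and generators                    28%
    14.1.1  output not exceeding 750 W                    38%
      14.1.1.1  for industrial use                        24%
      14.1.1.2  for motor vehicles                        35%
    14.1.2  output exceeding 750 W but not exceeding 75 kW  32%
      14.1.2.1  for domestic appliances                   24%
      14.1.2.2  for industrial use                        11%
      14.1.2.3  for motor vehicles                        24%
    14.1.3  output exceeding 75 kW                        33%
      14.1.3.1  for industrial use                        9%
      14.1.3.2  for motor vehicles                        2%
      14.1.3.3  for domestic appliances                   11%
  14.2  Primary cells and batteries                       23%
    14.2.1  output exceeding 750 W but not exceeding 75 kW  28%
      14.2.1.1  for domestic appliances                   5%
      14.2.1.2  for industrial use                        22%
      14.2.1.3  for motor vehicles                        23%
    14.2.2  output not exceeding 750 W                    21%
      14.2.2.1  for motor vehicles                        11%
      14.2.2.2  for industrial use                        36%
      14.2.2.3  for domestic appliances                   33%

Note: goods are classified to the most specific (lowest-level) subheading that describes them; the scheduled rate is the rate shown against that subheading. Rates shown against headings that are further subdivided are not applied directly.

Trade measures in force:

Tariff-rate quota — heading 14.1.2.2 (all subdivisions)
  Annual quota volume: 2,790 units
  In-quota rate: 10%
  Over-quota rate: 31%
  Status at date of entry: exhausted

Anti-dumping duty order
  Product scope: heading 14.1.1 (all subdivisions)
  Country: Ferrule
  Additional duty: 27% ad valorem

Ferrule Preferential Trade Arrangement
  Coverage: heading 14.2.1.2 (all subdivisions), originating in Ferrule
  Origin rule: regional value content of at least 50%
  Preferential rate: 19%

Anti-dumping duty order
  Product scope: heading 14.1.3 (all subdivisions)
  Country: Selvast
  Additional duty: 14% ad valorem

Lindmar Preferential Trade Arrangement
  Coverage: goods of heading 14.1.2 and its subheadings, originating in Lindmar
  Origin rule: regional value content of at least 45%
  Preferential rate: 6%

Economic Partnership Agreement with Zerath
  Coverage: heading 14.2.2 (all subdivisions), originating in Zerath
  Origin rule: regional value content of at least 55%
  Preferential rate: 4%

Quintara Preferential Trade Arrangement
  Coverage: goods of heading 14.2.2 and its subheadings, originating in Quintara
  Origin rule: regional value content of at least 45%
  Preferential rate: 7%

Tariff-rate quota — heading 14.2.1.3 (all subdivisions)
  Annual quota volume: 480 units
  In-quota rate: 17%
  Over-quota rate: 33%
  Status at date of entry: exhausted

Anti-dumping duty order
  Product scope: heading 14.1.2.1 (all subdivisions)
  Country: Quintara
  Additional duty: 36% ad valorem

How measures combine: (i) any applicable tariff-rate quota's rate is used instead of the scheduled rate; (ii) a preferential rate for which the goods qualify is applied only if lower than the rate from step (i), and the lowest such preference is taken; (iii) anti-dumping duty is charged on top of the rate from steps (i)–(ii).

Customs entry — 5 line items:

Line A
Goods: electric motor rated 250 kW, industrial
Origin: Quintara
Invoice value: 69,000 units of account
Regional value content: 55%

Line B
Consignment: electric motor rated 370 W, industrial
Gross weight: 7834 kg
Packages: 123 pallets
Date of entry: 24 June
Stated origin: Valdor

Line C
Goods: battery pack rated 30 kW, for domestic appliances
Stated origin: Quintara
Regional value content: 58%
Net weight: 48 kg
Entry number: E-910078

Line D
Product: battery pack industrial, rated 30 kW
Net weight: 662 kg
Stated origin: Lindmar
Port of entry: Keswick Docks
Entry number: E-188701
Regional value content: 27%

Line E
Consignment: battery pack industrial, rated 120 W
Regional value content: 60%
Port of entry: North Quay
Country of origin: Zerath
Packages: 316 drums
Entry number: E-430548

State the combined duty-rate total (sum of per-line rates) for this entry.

64%

Line A: electric motor → 14.1; rated 250 kW → 14.1.3; industrial → 14.1.3.1. Scheduled 9%. Quintara agreement on 14.2.2: 14.1.3.1 not covered. → 9%.
Line B: electric motor → 14.1; rated 370 W → 14.1.1; industrial → 14.1.1.1. Scheduled 24%. No special measure applies. → 24%.
Line C: battery pack → 14.2; rated 30 kW → 14.2.1; for domestic appliances → 14.2.1.1. Scheduled 5%. Quintara agreement on 14.2.2: 14.2.1.1 not covered. → 5%.
Line D: battery pack → 14.2; rated 30 kW → 14.2.1; industrial → 14.2.1.2. Scheduled 22%. Lindmar agreement on 14.1.2: 14.2.1.2 not covered. → 22%.
Line E: battery pack → 14.2; rated 120 W → 14.2.2; industrial → 14.2.2.2. Scheduled 36%. Zerath agreement on 14.2.2: RVC ≥ 55% → 4% available; preferential 4%. → 4%.
Sum: 9% + 24% + 5% + 22% + 4% = 64%.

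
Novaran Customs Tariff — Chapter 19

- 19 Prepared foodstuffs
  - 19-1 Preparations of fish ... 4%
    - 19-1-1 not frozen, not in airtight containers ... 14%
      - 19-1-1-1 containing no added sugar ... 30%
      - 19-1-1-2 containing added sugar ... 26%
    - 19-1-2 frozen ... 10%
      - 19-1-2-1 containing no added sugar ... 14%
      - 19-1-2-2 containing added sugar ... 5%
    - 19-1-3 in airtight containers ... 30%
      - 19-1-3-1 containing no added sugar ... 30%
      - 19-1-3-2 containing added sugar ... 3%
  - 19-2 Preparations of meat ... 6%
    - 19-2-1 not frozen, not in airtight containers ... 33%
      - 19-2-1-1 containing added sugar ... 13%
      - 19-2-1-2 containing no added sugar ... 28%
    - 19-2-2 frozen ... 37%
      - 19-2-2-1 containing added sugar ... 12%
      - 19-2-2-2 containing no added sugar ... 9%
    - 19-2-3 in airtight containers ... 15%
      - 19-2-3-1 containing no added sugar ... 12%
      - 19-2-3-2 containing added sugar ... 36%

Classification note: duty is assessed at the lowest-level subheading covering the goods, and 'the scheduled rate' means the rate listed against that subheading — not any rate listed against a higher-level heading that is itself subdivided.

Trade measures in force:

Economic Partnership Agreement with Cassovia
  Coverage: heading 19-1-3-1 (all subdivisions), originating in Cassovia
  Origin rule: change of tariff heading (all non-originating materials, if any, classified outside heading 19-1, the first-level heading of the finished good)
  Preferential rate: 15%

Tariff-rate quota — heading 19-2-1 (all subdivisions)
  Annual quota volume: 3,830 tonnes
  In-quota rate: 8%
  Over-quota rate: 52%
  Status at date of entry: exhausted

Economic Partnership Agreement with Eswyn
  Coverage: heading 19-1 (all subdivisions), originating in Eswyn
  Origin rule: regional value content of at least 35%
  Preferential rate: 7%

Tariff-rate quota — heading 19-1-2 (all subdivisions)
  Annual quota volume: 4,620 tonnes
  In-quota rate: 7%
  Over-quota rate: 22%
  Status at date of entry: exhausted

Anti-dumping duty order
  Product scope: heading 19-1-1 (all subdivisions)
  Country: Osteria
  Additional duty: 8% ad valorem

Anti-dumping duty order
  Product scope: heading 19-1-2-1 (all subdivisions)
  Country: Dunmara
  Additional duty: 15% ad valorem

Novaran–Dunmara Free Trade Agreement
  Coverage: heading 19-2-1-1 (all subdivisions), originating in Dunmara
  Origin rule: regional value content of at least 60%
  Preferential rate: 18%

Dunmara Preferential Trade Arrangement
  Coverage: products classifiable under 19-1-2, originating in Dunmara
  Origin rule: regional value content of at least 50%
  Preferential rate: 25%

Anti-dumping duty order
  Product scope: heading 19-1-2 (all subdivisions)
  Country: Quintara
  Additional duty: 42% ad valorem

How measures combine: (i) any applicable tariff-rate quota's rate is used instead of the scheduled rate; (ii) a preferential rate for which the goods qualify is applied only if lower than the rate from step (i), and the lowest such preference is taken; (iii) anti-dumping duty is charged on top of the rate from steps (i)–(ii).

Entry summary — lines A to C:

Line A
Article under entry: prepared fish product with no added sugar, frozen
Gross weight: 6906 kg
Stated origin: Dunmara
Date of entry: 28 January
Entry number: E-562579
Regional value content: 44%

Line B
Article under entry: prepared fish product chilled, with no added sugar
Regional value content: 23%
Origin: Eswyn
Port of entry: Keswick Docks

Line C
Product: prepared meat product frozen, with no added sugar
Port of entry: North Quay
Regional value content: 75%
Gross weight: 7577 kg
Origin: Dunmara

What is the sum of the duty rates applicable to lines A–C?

Line A: prepared fish product → 19-1; frozen → 19-1-2; with no added sugar → 19-1-2-1. Scheduled 14%. quota on 19-1-2 exhausted → over-quota 22%; Dunmara agreement on 19-2-1-1: 19-1-2-1 not covered; Dunmara agreement on 19-1-2: RVC < 50%; anti-dumping (Dunmara, 19-1-2-1): +15%; total 22% + 15% = 37%. → 37%.
Line B: prepared fish product → 19-1; chilled → 19-1-1; with no added sugar → 19-1-1-1. Scheduled 30%. Eswyn agreement on 19-1: RVC < 35%. → 30%.
Line C: prepared meat product → 19-2; frozen → 19-2-2; with no added sugar → 19-2-2-2. Scheduled 9%. Dunmara agreement on 19-2-1-1: 19-2-2-2 not covered; Dunmara agreement on 19-1-2: 19-2-2-2 not covered. → 9%.
Sum: 37% + 30% + 9% = 76%.

76%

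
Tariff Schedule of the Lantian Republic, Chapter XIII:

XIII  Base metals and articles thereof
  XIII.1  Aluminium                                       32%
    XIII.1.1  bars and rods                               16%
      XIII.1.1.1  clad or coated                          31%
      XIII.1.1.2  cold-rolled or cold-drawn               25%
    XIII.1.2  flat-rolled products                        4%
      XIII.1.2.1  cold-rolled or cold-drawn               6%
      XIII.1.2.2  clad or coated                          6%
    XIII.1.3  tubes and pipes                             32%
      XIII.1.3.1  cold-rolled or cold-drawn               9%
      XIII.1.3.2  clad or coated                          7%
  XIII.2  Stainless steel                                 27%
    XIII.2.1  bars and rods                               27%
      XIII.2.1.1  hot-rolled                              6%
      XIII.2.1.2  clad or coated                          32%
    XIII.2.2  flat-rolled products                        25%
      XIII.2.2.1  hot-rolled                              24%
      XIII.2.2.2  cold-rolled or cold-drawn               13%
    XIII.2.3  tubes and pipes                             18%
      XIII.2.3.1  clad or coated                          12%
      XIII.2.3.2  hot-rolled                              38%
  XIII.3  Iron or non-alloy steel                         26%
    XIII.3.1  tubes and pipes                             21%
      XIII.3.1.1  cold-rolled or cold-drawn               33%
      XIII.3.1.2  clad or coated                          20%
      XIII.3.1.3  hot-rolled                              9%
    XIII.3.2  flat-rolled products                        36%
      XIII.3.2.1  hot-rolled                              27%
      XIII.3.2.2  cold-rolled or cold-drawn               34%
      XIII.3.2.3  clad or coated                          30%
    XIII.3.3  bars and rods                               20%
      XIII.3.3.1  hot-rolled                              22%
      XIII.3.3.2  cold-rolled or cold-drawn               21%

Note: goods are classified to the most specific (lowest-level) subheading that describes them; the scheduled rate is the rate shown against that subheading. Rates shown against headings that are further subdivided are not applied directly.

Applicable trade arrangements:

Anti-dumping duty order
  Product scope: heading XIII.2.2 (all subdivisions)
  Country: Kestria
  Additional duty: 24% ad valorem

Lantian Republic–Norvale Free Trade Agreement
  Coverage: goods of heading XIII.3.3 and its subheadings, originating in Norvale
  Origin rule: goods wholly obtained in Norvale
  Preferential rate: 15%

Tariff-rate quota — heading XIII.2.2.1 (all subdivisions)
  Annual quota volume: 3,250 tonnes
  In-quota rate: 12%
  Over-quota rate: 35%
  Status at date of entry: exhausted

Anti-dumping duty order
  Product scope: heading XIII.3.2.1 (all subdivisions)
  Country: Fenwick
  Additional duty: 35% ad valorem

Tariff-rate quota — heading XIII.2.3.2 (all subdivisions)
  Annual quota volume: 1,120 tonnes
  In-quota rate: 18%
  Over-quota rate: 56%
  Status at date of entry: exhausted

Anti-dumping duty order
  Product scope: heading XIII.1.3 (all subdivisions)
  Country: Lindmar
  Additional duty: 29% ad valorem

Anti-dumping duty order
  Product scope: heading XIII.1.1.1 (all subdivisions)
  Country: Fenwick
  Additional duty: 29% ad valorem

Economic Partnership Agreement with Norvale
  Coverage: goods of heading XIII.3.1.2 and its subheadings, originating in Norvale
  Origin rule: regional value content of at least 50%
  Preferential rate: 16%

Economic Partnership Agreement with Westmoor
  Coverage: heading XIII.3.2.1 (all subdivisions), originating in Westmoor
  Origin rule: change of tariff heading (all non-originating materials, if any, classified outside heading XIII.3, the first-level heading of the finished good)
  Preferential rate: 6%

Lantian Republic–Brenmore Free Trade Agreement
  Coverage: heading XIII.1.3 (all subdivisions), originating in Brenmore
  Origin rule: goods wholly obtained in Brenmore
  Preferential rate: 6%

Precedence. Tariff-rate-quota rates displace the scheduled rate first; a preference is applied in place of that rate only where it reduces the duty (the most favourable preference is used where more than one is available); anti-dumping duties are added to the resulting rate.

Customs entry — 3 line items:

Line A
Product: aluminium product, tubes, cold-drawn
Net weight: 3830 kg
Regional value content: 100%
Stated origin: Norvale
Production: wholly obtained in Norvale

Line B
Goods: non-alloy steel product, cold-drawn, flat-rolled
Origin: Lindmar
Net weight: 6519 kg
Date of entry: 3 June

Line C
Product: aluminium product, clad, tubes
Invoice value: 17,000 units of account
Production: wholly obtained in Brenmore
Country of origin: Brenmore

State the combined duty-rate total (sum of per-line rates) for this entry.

Line A: aluminium → XIII.1; tubes → XIII.1.3; cold-drawn → XIII.1.3.1. Scheduled 9%. Norvale agreement on XIII.3.3: XIII.1.3.1 not covered; Norvale agreement on XIII.3.1.2: XIII.1.3.1 not covered. → 9%.
Line B: non-alloy steel → XIII.3; flat-rolled → XIII.3.2; cold-drawn → XIII.3.2.2. Scheduled 34%. No special measure applies. → 34%.
Line C: aluminium → XIII.1; tubes → XIII.1.3; clad → XIII.1.3.2. Scheduled 7%. Brenmore agreement on XIII.1.3: wholly obtained → 6% available; preferential 6%. → 6%.
Sum: 9% + 34% + 6% = 49%.

49%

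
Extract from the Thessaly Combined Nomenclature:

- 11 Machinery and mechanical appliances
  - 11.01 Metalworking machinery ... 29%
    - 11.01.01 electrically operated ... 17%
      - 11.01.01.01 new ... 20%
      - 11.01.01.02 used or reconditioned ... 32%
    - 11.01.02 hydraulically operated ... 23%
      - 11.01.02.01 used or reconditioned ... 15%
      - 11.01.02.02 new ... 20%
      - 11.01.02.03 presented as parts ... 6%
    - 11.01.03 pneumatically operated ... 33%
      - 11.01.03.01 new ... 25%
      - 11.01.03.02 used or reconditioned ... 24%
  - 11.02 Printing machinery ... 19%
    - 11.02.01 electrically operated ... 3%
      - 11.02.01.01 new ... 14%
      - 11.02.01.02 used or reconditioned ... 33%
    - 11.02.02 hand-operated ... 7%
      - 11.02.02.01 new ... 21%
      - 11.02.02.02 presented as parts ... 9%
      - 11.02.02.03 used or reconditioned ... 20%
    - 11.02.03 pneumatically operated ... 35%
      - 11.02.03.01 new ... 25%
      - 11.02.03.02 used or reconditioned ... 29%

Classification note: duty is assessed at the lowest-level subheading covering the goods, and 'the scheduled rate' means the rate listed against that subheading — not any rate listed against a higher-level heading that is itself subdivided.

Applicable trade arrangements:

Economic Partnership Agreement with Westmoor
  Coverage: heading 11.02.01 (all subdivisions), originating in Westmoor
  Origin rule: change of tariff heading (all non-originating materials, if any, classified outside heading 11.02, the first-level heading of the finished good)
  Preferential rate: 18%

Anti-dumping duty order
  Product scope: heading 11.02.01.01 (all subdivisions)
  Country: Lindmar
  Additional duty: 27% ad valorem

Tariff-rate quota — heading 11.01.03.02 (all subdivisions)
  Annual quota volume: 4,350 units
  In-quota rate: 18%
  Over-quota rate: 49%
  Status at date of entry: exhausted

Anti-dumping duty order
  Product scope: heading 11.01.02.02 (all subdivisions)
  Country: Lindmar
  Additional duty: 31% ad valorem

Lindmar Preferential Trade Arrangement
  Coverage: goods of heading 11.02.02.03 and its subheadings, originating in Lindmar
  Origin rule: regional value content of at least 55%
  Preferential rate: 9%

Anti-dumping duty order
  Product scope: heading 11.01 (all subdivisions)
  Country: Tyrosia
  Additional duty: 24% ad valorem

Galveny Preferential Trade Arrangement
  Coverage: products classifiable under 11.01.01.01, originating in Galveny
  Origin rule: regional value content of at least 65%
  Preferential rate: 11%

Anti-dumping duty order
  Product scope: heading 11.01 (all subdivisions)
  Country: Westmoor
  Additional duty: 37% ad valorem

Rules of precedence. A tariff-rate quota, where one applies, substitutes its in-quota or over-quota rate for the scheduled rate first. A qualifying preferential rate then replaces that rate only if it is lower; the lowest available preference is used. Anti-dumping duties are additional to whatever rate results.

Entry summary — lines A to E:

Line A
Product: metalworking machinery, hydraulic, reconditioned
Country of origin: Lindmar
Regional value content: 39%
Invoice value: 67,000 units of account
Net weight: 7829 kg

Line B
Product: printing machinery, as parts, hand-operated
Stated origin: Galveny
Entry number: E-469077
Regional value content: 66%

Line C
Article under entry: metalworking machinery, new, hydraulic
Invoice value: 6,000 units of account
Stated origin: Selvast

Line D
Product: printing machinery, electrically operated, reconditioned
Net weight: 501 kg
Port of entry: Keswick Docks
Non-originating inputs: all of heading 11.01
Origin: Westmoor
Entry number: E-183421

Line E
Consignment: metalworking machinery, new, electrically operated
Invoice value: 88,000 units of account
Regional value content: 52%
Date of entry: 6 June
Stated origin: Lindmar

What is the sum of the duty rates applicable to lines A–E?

82%

Line A: metalworking → 11.01; hydraulic → 11.01.02; reconditioned → 11.01.02.01. Scheduled 15%. Lindmar agreement on 11.02.02.03: 11.01.02.01 not covered. → 15%.
Line B: printing → 11.02; hand-operated → 11.02.02; as parts → 11.02.02.02. Scheduled 9%. Galveny agreement on 11.01.01.01: 11.02.02.02 not covered. → 9%.
Line C: metalworking → 11.01; hydraulic → 11.01.02; new → 11.01.02.02. Scheduled 20%. No special measure applies. → 20%.
Line D: printing → 11.02; electrically operated → 11.02.01; reconditioned → 11.02.01.02. Scheduled 33%. Westmoor agreement on 11.02.01: CTH met → 18% available; preferential 18%. → 18%.
Line E: metalworking → 11.01; electrically operated → 11.01.01; new → 11.01.01.01. Scheduled 20%. Lindmar agreement on 11.02.02.03: 11.01.01.01 not covered. → 20%.
Sum: 15% + 9% + 20% + 18% + 20% = 82%.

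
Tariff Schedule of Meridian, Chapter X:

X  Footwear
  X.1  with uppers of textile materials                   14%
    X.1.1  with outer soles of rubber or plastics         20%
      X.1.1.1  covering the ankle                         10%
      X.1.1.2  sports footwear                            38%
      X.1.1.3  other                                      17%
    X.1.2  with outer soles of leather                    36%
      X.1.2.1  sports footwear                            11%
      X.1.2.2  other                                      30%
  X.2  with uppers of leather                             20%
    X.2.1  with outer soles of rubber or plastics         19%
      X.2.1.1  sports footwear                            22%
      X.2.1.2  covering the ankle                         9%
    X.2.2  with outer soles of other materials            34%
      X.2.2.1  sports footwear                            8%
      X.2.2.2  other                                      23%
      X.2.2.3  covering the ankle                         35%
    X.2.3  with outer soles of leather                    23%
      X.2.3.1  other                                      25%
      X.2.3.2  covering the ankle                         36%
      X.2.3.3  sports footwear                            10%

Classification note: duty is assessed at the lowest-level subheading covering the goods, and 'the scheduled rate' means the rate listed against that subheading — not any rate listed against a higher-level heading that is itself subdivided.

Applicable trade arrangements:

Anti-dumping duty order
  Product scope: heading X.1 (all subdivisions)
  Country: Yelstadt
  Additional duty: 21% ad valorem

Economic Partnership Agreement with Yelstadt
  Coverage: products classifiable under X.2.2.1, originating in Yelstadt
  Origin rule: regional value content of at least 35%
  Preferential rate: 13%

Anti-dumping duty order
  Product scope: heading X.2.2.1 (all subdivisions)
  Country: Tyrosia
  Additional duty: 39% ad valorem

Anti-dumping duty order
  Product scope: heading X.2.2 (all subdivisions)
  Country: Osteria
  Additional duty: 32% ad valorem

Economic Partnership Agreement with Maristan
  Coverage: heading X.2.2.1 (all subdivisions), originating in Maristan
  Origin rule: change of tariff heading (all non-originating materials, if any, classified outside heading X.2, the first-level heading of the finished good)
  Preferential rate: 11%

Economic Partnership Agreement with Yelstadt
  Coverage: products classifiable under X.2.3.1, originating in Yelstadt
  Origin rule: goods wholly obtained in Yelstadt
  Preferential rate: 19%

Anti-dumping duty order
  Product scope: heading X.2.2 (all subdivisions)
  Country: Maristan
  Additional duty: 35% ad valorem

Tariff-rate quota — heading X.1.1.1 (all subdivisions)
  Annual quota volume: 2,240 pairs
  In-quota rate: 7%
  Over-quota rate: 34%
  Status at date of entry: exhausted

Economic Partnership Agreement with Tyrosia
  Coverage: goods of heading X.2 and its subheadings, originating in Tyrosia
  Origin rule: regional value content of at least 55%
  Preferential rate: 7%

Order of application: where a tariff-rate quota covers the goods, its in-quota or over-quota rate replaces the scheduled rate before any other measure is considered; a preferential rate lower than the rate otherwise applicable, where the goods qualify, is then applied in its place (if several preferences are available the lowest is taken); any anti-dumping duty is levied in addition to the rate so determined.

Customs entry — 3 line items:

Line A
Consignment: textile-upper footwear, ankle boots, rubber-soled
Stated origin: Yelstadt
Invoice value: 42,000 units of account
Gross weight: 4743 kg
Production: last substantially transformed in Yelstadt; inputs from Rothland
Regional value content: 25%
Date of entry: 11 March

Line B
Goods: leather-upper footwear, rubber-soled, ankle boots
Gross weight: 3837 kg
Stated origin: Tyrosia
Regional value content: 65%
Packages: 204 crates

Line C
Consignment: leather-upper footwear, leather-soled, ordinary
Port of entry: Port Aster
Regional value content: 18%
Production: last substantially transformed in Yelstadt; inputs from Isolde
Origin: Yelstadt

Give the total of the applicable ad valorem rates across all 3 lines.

87%

Line A: textile-upper → X.1; rubber-soled → X.1.1; ankle boots → X.1.1.1. Scheduled 10%. quota on X.1.1.1 exhausted → over-quota 34%; Yelstadt agreement on X.2.2.1: X.1.1.1 not covered; Yelstadt agreement on X.2.3.1: X.1.1.1 not covered; anti-dumping (Yelstadt, X.1): +21%; total 34% + 21% = 55%. → 55%.
Line B: leather-upper → X.2; rubber-soled → X.2.1; ankle boots → X.2.1.2. Scheduled 9%. Tyrosia agreement on X.2: RVC ≥ 55% → 7% available; preferential 7%. → 7%.
Line C: leather-upper → X.2; leather-soled → X.2.3; ordinary → X.2.3.1. Scheduled 25%. Yelstadt agreement on X.2.2.1: X.2.3.1 not covered; Yelstadt agreement on X.2.3.1: not wholly obtained. → 25%.
Sum: 55% + 7% + 25% = 87%.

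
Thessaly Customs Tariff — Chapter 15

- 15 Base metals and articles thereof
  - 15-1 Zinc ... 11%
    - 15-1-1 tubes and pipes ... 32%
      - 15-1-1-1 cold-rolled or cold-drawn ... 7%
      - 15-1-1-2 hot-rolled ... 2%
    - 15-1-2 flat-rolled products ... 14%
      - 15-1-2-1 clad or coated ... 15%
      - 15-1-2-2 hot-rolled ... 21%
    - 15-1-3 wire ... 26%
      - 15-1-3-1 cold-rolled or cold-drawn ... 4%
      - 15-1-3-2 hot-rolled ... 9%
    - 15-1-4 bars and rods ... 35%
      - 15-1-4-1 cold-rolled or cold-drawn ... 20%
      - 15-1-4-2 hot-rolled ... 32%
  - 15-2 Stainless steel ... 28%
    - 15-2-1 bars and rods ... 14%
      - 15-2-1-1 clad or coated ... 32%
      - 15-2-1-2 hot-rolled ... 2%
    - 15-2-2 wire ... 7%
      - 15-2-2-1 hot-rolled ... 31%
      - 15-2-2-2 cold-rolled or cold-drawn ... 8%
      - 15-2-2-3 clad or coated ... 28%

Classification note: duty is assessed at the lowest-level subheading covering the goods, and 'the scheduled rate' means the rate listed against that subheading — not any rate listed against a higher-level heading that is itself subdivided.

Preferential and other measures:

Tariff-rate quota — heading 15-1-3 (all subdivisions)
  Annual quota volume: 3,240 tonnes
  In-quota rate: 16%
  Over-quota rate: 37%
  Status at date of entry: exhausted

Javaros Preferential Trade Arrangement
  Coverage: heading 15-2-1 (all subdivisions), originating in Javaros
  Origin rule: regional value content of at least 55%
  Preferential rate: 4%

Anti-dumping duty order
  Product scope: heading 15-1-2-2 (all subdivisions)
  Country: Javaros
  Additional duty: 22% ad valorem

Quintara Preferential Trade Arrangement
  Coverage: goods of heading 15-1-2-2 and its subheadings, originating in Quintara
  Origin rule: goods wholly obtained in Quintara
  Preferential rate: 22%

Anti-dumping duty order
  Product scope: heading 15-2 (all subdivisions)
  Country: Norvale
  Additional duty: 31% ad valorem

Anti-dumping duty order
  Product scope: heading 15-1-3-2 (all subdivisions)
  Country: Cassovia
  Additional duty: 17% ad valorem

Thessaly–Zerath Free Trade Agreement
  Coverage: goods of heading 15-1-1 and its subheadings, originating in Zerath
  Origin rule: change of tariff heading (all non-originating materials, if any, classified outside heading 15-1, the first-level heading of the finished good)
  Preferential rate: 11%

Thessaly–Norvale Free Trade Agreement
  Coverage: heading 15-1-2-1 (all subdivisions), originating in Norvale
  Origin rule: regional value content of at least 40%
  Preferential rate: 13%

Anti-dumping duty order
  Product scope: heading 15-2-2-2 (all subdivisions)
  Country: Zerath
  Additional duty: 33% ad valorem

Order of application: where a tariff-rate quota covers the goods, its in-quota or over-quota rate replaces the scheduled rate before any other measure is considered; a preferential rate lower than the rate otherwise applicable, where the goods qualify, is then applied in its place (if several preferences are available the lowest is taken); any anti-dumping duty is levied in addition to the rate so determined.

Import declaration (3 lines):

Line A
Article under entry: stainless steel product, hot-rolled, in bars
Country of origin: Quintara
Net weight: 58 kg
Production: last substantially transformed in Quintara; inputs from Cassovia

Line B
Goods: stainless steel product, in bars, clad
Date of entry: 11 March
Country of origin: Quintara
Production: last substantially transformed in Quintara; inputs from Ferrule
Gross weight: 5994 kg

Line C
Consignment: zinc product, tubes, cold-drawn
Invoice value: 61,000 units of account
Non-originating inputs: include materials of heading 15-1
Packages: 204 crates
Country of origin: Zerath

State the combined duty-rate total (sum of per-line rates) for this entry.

Line A: stainless steel → 15-2; in bars → 15-2-1; hot-rolled → 15-2-1-2. Scheduled 2%. Quintara agreement on 15-1-2-2: 15-2-1-2 not covered. → 2%.
Line B: stainless steel → 15-2; in bars → 15-2-1; clad → 15-2-1-1. Scheduled 32%. Quintara agreement on 15-1-2-2: 15-2-1-1 not covered. → 32%.
Line C: zinc → 15-1; tubes → 15-1-1; cold-drawn → 15-1-1-1. Scheduled 7%. Zerath agreement on 15-1-1: CTH not met. → 7%.
Sum: 2% + 32% + 7% = 41%.

41%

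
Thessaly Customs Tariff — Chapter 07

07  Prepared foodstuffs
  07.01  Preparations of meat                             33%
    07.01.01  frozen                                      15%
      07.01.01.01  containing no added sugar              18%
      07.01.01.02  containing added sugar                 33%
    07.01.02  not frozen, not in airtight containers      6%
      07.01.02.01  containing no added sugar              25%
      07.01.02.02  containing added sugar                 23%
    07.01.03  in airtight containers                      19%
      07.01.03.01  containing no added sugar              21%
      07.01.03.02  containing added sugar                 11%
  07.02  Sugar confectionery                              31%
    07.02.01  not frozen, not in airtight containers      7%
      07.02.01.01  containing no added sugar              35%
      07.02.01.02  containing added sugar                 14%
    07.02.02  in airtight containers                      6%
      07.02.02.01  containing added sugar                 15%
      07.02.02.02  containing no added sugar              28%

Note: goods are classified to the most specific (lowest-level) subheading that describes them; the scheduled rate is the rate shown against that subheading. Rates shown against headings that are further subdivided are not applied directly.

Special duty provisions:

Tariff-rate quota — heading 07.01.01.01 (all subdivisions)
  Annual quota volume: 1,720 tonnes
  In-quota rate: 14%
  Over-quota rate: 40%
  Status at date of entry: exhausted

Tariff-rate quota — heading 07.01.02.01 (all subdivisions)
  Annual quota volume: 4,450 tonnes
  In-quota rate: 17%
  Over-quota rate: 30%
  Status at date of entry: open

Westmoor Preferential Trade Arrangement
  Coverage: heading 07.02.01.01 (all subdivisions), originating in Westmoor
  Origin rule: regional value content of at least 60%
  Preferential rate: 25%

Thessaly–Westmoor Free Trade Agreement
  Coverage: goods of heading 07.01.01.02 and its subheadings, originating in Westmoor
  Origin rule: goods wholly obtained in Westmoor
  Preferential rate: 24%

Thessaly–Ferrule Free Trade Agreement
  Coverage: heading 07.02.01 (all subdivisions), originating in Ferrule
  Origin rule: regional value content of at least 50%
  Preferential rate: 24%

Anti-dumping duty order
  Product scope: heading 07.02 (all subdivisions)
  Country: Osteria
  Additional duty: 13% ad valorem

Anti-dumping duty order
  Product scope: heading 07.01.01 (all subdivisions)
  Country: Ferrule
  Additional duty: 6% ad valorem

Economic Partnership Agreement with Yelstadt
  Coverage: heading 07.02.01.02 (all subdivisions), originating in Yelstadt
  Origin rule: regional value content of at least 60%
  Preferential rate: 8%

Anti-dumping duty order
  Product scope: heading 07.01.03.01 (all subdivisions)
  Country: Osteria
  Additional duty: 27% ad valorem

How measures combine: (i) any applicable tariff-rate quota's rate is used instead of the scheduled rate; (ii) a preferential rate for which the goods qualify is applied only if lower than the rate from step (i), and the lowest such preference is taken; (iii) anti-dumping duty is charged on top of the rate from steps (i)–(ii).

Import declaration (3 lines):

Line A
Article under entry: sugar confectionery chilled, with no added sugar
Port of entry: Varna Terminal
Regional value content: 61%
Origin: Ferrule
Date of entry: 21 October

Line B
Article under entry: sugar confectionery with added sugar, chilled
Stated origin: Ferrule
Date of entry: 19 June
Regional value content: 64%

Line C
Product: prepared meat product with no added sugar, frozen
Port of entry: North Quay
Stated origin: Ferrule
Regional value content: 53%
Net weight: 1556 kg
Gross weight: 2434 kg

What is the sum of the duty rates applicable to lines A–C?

Line A: sugar confectionery → 07.02; chilled → 07.02.01; with no added sugar → 07.02.01.01. Scheduled 35%. Ferrule agreement on 07.02.01: RVC ≥ 50% → 24% available; preferential 24%. → 24%.
Line B: sugar confectionery → 07.02; chilled → 07.02.01; with added sugar → 07.02.01.02. Scheduled 14%. Ferrule agreement on 07.02.01: RVC ≥ 50% → 24% available; preference 24% not lower than 14% → no reduction. → 14%.
Line C: prepared meat product → 07.01; frozen → 07.01.01; with no added sugar → 07.01.01.01. Scheduled 18%. quota on 07.01.01.01 exhausted → over-quota 40%; Ferrule agreement on 07.02.01: 07.01.01.01 not covered; anti-dumping (Ferrule, 07.01.01): +6%; total 40% + 6% = 46%. → 46%.
Sum: 24% + 14% + 46% = 84%.

84%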